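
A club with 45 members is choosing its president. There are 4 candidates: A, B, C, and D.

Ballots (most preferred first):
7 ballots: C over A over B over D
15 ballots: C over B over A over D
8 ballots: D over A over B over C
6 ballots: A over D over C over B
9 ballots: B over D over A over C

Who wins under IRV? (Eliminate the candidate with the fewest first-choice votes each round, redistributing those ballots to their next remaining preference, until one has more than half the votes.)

D

Round 1: A 6, B 9, C 22, D 8. A eliminated.
Round 2: B 9, C 22, D 14. B eliminated.
Round 3: C 22, D 23. D has a majority (≥23).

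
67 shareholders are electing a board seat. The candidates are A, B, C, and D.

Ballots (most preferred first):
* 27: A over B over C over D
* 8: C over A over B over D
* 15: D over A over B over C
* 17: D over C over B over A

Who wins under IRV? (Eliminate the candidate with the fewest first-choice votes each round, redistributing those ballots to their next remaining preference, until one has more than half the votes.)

Round 1: A 27, B 0, C 8, D 32. B eliminated.
Round 2: A 27, C 8, D 32. C eliminated.
Round 3: A 35, D 32. A has a majority (≥34).

A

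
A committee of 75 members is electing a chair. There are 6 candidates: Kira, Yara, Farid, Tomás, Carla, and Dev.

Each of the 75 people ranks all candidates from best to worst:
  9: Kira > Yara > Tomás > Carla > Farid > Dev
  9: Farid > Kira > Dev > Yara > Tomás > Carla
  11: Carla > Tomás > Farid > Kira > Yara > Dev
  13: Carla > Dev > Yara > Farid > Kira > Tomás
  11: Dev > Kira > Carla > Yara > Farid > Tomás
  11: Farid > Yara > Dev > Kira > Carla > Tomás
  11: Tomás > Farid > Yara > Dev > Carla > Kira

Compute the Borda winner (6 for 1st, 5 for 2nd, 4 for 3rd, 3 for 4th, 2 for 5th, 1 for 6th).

Farid

Kira: 9×6 + 9×5 + 11×3 + 13×2 + 11×5 + 11×3 + 11×1 = 257
Yara: 9×5 + 9×3 + 11×2 + 13×4 + 11×3 + 11×5 + 11×4 = 278
Farid: 9×2 + 9×6 + 11×4 + 13×3 + 11×2 + 11×6 + 11×5 = 298
Tomás: 9×4 + 9×2 + 11×5 + 13×1 + 11×1 + 11×1 + 11×6 = 210
Carla: 9×3 + 9×1 + 11×6 + 13×6 + 11×4 + 11×2 + 11×2 = 268
Dev: 9×1 + 9×4 + 11×1 + 13×5 + 11×6 + 11×4 + 11×3 = 264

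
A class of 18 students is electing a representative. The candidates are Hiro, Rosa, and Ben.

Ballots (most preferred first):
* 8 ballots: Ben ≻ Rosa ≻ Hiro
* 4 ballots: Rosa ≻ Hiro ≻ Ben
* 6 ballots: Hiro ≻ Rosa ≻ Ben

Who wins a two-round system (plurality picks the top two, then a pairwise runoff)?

Hiro

Round 1 first-place votes: Hiro 6, Rosa 4, Ben 8. Ben and Hiro advance.
Runoff: Ben is ranked above Hiro on 8 ballots, Hiro above Ben on 10.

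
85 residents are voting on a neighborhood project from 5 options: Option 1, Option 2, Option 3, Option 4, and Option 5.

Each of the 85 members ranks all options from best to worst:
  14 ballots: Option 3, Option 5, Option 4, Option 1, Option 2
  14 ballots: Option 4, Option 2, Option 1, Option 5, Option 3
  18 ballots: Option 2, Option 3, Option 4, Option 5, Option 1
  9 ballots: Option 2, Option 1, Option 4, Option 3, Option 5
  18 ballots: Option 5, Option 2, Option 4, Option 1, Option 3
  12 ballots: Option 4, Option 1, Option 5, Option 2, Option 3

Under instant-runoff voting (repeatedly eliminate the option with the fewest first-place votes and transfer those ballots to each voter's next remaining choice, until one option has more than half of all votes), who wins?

Option 5

Round 1: Option 1 0, Option 2 27, Option 3 14, Option 4 26, Option 5 18. Option 1 eliminated.
Round 2: Option 2 27, Option 3 14, Option 4 26, Option 5 18. Option 3 eliminated.
Round 3: Option 2 27, Option 4 26, Option 5 32. Option 4 eliminated.
Round 4: Option 2 41, Option 5 44. Option 5 has a majority (≥43).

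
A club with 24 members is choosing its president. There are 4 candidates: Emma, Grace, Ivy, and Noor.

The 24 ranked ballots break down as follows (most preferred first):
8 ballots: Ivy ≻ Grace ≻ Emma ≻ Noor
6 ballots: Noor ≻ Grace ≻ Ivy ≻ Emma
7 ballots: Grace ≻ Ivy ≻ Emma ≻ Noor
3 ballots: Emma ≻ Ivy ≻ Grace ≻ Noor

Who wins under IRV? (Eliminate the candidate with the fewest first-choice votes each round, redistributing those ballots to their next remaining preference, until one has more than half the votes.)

Round 1: Emma 3, Grace 7, Ivy 8, Noor 6. Emma eliminated.
Round 2: Grace 7, Ivy 11, Noor 6. Noor eliminated.
Round 3: Grace 13, Ivy 11. Grace has a majority (≥13).

Grace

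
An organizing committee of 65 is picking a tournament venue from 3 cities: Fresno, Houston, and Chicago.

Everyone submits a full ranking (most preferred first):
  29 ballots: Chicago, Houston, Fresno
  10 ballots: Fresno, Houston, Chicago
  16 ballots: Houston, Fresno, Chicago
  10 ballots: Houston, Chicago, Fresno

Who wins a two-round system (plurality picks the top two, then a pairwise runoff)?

Round 1 first-place votes: Fresno 10, Houston 26, Chicago 29. Chicago and Houston advance.
Runoff: Chicago is ranked above Houston on 29 ballots, Houston above Chicago on 36.

Houston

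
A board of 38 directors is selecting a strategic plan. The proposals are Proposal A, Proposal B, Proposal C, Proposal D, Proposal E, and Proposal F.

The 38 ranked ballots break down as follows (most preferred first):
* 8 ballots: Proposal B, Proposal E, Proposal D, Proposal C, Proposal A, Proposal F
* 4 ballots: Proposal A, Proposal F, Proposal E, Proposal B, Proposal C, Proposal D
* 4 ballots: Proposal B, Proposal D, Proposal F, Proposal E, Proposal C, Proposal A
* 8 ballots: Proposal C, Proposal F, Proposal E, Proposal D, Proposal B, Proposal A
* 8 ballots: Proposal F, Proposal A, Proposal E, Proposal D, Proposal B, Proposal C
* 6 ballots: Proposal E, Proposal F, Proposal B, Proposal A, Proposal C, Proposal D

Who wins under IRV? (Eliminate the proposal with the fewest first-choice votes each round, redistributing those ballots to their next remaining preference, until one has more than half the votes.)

Round 1: Proposal A 4, Proposal B 12, Proposal C 8, Proposal D 0, Proposal E 6, Proposal F 8. Proposal D eliminated.
Round 2: Proposal A 4, Proposal B 12, Proposal C 8, Proposal E 6, Proposal F 8. Proposal A eliminated.
Round 3: Proposal B 12, Proposal C 8, Proposal E 6, Proposal F 12. Proposal E eliminated.
Round 4: Proposal B 12, Proposal C 8, Proposal F 18. Proposal C eliminated.
Round 5: Proposal B 12, Proposal F 26. Proposal F has a majority (≥20).

Proposal F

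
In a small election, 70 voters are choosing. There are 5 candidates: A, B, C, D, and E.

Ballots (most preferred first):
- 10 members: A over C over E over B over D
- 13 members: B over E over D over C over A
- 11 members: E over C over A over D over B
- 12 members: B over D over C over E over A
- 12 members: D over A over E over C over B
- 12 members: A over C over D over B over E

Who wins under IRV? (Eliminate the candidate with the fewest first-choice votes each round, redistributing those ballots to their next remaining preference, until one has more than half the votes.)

Round 1: A 22, B 25, C 0, D 12, E 11. C eliminated.
Round 2: A 22, B 25, D 12, E 11. E eliminated.
Round 3: A 33, B 25, D 12. D eliminated.
Round 4: A 45, B 25. A has a majority (≥36).

A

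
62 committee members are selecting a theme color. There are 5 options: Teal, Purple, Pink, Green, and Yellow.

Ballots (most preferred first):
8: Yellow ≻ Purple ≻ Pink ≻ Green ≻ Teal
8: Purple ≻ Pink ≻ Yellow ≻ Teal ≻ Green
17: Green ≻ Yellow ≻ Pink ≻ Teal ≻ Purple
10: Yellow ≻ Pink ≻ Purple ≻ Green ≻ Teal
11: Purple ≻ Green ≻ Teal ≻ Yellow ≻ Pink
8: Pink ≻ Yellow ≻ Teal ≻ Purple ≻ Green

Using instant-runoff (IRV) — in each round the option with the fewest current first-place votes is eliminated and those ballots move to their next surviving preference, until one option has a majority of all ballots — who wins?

Yellow

Round 1: Teal 0, Purple 19, Pink 8, Green 17, Yellow 18. Teal eliminated.
Round 2: Purple 19, Pink 8, Green 17, Yellow 18. Pink eliminated.
Round 3: Purple 19, Green 17, Yellow 26. Green eliminated.
Round 4: Purple 19, Yellow 43. Yellow has a majority (≥32).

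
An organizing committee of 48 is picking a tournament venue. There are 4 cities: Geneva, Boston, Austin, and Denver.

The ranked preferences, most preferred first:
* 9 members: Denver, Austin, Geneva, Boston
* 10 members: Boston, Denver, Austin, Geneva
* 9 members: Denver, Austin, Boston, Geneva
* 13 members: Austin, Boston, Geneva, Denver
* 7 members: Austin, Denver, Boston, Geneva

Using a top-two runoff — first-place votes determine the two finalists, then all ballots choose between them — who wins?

Denver

Round 1 first-place votes: Geneva 0, Boston 10, Austin 20, Denver 18. Austin and Denver advance.
Runoff: Austin is ranked above Denver on 20 ballots, Denver above Austin on 28.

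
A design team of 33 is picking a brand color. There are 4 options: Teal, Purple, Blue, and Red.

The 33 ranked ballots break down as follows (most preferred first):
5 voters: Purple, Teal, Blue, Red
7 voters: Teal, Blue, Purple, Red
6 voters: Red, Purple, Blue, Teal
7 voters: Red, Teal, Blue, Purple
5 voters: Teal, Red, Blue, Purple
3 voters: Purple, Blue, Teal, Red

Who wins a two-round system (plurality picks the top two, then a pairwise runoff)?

Round 1 first-place votes: Teal 12, Purple 8, Blue 0, Red 13. Red and Teal advance.
Runoff: Red is ranked above Teal on 13 ballots, Teal above Red on 20.

Teal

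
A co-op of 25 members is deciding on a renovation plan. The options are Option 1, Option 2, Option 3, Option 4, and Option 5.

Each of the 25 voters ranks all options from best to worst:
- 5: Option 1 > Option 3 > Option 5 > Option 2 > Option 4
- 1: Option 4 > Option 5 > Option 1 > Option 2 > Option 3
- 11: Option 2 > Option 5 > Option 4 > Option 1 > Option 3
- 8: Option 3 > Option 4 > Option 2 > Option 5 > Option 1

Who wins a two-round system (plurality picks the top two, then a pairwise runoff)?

Round 1 first-place votes: Option 1 5, Option 2 11, Option 3 8, Option 4 1, Option 5 0. Option 2 and Option 3 advance.
Runoff: Option 2 is ranked above Option 3 on 12 ballots, Option 3 above Option 2 on 13.

Option 3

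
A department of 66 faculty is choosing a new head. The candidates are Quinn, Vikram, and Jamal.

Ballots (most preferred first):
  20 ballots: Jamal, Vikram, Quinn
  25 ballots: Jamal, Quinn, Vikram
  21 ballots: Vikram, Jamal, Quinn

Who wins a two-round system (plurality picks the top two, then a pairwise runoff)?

Jamal

Round 1 first-place votes: Quinn 0, Vikram 21, Jamal 45. Jamal and Vikram advance.
Runoff: Jamal is ranked above Vikram on 45 ballots, Vikram above Jamal on 21.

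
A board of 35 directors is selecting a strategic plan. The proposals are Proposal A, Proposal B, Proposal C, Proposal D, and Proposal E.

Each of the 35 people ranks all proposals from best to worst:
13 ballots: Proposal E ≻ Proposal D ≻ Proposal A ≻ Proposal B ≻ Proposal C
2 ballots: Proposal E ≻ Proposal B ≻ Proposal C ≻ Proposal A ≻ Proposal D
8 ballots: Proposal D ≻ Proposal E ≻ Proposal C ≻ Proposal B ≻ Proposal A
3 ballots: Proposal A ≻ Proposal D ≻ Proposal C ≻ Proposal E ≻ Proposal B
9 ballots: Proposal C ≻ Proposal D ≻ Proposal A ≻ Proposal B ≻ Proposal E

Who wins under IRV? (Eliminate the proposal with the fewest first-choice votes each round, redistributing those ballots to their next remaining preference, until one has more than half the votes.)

Proposal D

Round 1: Proposal A 3, Proposal B 0, Proposal C 9, Proposal D 8, Proposal E 15. Proposal B eliminated.
Round 2: Proposal A 3, Proposal C 9, Proposal D 8, Proposal E 15. Proposal A eliminated.
Round 3: Proposal C 9, Proposal D 11, Proposal E 15. Proposal C eliminated.
Round 4: Proposal D 20, Proposal E 15. Proposal D has a majority (≥18).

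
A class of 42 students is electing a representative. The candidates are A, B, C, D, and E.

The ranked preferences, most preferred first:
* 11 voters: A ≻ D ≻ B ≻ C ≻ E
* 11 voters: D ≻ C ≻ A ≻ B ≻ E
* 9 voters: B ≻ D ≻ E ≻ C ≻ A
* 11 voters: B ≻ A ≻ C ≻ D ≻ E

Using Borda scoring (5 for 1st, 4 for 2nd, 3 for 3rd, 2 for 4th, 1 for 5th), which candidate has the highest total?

D

A: 11×5 + 11×3 + 9×1 + 11×4 = 141
B: 11×3 + 11×2 + 9×5 + 11×5 = 155
C: 11×2 + 11×4 + 9×2 + 11×3 = 117
D: 11×4 + 11×5 + 9×4 + 11×2 = 157
E: 11×1 + 11×1 + 9×3 + 11×1 = 60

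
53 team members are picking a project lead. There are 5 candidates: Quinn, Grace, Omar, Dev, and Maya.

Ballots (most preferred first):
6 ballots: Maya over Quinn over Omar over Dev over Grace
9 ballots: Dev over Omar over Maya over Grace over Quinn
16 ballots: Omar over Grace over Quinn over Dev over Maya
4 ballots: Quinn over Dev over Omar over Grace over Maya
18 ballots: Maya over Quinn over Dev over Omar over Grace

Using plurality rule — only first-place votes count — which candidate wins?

Maya

First-place votes: Quinn 4, Grace 0, Omar 16, Dev 9, Maya 24.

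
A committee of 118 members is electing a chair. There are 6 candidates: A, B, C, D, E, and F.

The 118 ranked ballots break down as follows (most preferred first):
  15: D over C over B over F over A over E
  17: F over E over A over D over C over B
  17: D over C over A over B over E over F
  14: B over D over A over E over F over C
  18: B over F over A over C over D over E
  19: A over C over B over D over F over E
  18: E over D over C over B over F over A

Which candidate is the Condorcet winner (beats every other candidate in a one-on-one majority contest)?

D vs A: 64–54
D vs B: 67–51
D vs C: 81–37
D vs E: 83–35
D vs F: 83–35
D beats every other candidate.

D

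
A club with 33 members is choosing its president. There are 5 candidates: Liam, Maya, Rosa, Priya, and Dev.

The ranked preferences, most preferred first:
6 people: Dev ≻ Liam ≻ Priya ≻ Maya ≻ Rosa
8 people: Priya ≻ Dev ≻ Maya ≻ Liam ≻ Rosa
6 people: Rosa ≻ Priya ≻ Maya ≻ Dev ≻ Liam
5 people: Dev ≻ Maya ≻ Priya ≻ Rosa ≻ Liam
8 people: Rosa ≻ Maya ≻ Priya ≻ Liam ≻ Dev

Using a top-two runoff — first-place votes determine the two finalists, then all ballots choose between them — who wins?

Dev

Round 1 first-place votes: Liam 0, Maya 0, Rosa 14, Priya 8, Dev 11. Rosa and Dev advance.
Runoff: Rosa is ranked above Dev on 14 ballots, Dev above Rosa on 19.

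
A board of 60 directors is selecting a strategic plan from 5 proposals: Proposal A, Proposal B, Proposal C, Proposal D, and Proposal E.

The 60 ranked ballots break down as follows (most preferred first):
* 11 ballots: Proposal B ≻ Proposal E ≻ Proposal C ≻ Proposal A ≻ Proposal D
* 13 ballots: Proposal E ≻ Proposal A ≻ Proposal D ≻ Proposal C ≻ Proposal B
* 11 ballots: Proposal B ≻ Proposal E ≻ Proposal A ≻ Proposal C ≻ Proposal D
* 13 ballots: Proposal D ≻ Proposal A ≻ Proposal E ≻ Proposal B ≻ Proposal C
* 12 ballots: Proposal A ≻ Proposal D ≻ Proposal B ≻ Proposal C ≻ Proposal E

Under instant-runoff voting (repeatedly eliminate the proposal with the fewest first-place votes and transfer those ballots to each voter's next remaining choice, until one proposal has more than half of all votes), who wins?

Proposal D

Round 1: Proposal A 12, Proposal B 22, Proposal C 0, Proposal D 13, Proposal E 13. Proposal C eliminated.
Round 2: Proposal A 12, Proposal B 22, Proposal D 13, Proposal E 13. Proposal A eliminated.
Round 3: Proposal B 22, Proposal D 25, Proposal E 13. Proposal E eliminated.
Round 4: Proposal B 22, Proposal D 38. Proposal D has a majority (≥31).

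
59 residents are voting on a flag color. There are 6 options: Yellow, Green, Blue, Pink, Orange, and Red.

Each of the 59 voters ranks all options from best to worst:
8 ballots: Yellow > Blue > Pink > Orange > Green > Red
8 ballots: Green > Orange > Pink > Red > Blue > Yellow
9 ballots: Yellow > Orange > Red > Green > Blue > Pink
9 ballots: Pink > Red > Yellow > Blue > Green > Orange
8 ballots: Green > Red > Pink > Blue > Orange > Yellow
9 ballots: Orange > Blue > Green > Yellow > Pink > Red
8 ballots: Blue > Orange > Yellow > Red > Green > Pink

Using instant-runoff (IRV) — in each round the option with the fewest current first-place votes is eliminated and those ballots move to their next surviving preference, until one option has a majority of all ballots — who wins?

Orange

Round 1: Yellow 17, Green 16, Blue 8, Pink 9, Orange 9, Red 0. Red eliminated.
Round 2: Yellow 17, Green 16, Blue 8, Pink 9, Orange 9. Blue eliminated.
Round 3: Yellow 17, Green 16, Pink 9, Orange 17. Pink eliminated.
Round 4: Yellow 26, Green 16, Orange 17. Green eliminated.
Round 5: Yellow 26, Orange 33. Orange has a majority (≥30).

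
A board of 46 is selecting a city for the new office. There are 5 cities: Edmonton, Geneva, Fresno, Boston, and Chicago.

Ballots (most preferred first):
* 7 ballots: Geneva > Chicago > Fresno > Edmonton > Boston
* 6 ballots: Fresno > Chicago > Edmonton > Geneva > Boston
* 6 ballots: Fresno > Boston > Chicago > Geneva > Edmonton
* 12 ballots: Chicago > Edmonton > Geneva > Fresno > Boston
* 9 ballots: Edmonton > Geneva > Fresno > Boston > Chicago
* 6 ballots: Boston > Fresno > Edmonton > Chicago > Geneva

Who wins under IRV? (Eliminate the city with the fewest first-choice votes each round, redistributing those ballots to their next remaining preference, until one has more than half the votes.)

Round 1: Edmonton 9, Geneva 7, Fresno 12, Boston 6, Chicago 12. Boston eliminated.
Round 2: Edmonton 9, Geneva 7, Fresno 18, Chicago 12. Geneva eliminated.
Round 3: Edmonton 9, Fresno 18, Chicago 19. Edmonton eliminated.
Round 4: Fresno 27, Chicago 19. Fresno has a majority (≥24).

Fresno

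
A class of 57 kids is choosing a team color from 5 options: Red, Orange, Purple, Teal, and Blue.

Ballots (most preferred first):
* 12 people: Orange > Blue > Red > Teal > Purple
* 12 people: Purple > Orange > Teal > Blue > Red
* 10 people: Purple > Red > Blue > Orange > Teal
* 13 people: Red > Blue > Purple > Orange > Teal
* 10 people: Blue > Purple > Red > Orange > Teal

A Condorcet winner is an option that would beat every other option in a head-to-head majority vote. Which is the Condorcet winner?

Blue vs Red: 34–23
Blue vs Orange: 33–24
Blue vs Purple: 35–22
Blue vs Teal: 45–12
Blue beats every other option.

Blue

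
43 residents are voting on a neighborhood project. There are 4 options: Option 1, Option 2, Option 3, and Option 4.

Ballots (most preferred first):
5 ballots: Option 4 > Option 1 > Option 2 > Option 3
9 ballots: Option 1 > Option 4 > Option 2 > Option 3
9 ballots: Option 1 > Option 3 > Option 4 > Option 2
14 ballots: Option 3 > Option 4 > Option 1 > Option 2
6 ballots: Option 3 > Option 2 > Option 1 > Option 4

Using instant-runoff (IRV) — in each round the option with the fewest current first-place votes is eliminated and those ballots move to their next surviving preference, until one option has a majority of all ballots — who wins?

Option 1

Round 1: Option 1 18, Option 2 0, Option 3 20, Option 4 5. Option 2 eliminated.
Round 2: Option 1 18, Option 3 20, Option 4 5. Option 4 eliminated.
Round 3: Option 1 23, Option 3 20. Option 1 has a majority (≥22).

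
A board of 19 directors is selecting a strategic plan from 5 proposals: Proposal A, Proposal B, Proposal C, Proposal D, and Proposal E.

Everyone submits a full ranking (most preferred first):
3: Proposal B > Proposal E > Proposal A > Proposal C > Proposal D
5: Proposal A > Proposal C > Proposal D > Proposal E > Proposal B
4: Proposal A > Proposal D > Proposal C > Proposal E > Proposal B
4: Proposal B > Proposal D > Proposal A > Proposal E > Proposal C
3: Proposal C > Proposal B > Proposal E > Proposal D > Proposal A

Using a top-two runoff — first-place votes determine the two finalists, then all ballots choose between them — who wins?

Round 1 first-place votes: Proposal A 9, Proposal B 7, Proposal C 3, Proposal D 0, Proposal E 0. Proposal A and Proposal B advance.
Runoff: Proposal A is ranked above Proposal B on 9 ballots, Proposal B above Proposal A on 10.

Proposal B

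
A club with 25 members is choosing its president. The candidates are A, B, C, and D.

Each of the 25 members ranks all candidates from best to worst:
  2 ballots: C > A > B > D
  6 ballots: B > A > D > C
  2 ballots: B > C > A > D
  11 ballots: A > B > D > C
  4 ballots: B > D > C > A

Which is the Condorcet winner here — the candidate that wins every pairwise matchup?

A

A vs B: 13–12
A vs C: 17–8
A vs D: 21–4
A beats every other candidate.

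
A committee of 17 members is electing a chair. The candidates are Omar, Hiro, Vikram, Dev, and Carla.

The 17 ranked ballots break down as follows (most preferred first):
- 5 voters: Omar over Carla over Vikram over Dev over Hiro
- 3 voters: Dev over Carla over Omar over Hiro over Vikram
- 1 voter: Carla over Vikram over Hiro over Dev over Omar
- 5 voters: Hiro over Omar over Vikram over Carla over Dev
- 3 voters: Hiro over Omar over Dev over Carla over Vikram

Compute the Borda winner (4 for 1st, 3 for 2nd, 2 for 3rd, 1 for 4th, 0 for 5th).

Omar: 5×4 + 3×2 + 1×0 + 5×3 + 3×3 = 50
Hiro: 5×0 + 3×1 + 1×2 + 5×4 + 3×4 = 37
Vikram: 5×2 + 3×0 + 1×3 + 5×2 + 3×0 = 23
Dev: 5×1 + 3×4 + 1×1 + 5×0 + 3×2 = 24
Carla: 5×3 + 3×3 + 1×4 + 5×1 + 3×1 = 36

Omar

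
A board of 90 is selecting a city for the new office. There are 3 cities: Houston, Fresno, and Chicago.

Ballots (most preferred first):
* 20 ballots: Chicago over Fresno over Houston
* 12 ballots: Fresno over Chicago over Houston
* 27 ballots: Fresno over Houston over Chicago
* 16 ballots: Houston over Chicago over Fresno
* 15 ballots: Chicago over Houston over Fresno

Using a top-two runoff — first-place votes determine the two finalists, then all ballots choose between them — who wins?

Chicago

Round 1 first-place votes: Houston 16, Fresno 39, Chicago 35. Fresno and Chicago advance.
Runoff: Fresno is ranked above Chicago on 39 ballots, Chicago above Fresno on 51.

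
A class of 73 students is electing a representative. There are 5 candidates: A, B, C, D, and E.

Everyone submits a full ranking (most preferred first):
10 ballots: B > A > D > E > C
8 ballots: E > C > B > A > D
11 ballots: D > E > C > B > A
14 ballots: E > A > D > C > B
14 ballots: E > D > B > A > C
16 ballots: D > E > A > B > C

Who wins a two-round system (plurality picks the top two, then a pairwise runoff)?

D

Round 1 first-place votes: A 0, B 10, C 0, D 27, E 36. E and D advance.
Runoff: E is ranked above D on 36 ballots, D above E on 37.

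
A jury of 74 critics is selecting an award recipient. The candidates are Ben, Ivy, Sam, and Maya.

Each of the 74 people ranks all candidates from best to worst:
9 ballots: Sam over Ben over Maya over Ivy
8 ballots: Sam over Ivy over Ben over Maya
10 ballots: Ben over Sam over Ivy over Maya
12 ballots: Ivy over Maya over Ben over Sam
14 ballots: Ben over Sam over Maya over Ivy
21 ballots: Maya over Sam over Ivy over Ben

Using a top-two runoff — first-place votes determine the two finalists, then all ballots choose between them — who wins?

Round 1 first-place votes: Ben 24, Ivy 12, Sam 17, Maya 21. Ben and Maya advance.
Runoff: Ben is ranked above Maya on 41 ballots, Maya above Ben on 33.

Ben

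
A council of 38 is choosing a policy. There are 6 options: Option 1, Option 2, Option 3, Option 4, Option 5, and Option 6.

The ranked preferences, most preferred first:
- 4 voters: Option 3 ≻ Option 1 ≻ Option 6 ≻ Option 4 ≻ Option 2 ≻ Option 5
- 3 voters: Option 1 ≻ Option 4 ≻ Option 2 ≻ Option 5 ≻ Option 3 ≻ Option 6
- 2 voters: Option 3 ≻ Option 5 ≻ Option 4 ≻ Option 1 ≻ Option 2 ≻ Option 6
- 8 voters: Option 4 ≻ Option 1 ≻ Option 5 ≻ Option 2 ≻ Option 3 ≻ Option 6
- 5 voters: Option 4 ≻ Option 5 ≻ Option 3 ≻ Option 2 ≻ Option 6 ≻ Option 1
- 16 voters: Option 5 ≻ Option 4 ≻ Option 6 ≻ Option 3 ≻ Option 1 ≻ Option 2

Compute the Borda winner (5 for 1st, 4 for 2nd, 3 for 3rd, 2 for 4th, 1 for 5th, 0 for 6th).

Option 4

Option 1: 4×4 + 3×5 + 2×2 + 8×4 + 5×0 + 16×1 = 83
Option 2: 4×1 + 3×3 + 2×1 + 8×2 + 5×2 + 16×0 = 41
Option 3: 4×5 + 3×1 + 2×5 + 8×1 + 5×3 + 16×2 = 88
Option 4: 4×2 + 3×4 + 2×3 + 8×5 + 5×5 + 16×4 = 155
Option 5: 4×0 + 3×2 + 2×4 + 8×3 + 5×4 + 16×5 = 138
Option 6: 4×3 + 3×0 + 2×0 + 8×0 + 5×1 + 16×3 = 65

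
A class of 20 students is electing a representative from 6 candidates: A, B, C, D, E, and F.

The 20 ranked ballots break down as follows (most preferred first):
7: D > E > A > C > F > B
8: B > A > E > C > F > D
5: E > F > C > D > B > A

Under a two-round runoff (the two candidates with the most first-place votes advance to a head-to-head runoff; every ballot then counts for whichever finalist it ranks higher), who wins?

Round 1 first-place votes: A 0, B 8, C 0, D 7, E 5, F 0. B and D advance.
Runoff: B is ranked above D on 8 ballots, D above B on 12.

D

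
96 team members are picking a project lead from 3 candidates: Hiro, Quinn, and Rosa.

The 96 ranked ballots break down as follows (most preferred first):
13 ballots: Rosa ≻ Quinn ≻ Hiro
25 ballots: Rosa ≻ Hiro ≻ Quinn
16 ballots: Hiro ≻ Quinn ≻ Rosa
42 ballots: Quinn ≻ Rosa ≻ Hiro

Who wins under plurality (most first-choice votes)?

Quinn

First-place votes: Hiro 16, Quinn 42, Rosa 38.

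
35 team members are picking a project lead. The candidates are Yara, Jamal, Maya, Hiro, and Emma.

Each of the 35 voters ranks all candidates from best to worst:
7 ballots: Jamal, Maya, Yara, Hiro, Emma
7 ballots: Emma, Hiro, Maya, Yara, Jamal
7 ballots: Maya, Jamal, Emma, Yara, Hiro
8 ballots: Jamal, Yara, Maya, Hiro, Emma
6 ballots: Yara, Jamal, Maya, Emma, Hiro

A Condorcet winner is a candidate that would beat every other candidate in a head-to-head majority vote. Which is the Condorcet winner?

Jamal

Jamal vs Yara: 22–13
Jamal vs Maya: 21–14
Jamal vs Hiro: 28–7
Jamal vs Emma: 28–7
Jamal beats every other candidate.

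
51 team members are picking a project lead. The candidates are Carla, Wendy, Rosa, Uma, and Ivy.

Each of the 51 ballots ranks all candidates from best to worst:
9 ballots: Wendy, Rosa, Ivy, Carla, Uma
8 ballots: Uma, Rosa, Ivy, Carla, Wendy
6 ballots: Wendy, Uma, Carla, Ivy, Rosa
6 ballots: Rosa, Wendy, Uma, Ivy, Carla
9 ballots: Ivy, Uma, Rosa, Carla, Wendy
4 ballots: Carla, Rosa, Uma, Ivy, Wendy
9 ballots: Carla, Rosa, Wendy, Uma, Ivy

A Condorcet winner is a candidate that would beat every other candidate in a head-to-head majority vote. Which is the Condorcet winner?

Rosa

Rosa vs Carla: 32–19
Rosa vs Wendy: 36–15
Rosa vs Uma: 28–23
Rosa vs Ivy: 36–15
Rosa beats every other candidate.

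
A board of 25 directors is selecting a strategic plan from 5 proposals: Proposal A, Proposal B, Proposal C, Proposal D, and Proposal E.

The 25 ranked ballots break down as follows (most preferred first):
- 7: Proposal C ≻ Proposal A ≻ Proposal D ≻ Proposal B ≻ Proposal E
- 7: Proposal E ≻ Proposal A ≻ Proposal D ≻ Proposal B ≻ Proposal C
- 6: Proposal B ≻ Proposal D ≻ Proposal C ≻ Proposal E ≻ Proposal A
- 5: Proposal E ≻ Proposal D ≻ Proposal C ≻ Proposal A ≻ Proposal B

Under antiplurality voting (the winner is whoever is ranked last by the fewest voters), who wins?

Proposal D

Last-place votes: Proposal A 6, Proposal B 5, Proposal C 7, Proposal D 0, Proposal E 7.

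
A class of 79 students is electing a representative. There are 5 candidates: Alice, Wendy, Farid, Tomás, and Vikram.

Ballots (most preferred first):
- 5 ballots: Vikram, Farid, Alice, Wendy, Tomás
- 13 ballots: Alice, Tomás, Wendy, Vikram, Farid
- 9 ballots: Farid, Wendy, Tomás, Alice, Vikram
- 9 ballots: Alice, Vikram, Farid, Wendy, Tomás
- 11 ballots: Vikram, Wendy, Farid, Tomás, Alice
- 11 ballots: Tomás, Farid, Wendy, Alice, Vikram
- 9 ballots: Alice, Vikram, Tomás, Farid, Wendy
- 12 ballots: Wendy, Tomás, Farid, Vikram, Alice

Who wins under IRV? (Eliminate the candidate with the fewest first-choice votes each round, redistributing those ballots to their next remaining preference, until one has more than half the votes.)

Round 1: Alice 31, Wendy 12, Farid 9, Tomás 11, Vikram 16. Farid eliminated.
Round 2: Alice 31, Wendy 21, Tomás 11, Vikram 16. Tomás eliminated.
Round 3: Alice 31, Wendy 32, Vikram 16. Vikram eliminated.
Round 4: Alice 36, Wendy 43. Wendy has a majority (≥40).

Wendy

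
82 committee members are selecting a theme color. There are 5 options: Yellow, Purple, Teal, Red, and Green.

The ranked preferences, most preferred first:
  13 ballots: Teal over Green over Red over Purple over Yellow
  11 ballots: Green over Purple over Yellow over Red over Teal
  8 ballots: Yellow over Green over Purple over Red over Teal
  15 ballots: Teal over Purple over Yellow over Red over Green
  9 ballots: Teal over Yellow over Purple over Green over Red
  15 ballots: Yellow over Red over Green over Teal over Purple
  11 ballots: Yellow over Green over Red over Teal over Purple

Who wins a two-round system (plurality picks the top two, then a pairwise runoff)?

Yellow

Round 1 first-place votes: Yellow 34, Purple 0, Teal 37, Red 0, Green 11. Teal and Yellow advance.
Runoff: Teal is ranked above Yellow on 37 ballots, Yellow above Teal on 45.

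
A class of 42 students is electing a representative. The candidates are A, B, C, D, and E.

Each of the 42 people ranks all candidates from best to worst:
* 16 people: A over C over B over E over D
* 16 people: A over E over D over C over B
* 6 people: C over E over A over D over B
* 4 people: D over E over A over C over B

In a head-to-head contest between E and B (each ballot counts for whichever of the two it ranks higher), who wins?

E is ranked above B on 26 ballots; B above E on 16.

E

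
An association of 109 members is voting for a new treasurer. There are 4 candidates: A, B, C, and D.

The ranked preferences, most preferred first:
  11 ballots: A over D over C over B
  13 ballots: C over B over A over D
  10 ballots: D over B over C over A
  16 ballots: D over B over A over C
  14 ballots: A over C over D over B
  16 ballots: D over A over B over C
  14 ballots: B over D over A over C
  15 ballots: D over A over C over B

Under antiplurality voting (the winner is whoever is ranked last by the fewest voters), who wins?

A

Last-place votes: A 10, B 40, C 46, D 13.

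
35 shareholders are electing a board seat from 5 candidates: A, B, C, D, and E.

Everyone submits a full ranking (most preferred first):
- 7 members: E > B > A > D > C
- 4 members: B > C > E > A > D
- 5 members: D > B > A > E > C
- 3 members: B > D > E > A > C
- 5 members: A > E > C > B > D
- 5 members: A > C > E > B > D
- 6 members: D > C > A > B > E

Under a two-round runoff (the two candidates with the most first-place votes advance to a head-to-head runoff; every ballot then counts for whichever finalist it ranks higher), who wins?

A

Round 1 first-place votes: A 10, B 7, C 0, D 11, E 7. D and A advance.
Runoff: D is ranked above A on 14 ballots, A above D on 21.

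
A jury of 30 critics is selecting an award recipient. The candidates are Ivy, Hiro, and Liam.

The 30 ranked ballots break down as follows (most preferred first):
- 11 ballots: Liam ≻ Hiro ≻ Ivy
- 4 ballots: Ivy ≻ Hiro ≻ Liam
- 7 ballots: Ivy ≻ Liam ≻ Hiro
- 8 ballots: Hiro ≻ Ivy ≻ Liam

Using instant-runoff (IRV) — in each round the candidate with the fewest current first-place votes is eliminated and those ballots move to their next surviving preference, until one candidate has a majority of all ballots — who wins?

Ivy

Round 1: Ivy 11, Hiro 8, Liam 11. Hiro eliminated.
Round 2: Ivy 19, Liam 11. Ivy has a majority (≥16).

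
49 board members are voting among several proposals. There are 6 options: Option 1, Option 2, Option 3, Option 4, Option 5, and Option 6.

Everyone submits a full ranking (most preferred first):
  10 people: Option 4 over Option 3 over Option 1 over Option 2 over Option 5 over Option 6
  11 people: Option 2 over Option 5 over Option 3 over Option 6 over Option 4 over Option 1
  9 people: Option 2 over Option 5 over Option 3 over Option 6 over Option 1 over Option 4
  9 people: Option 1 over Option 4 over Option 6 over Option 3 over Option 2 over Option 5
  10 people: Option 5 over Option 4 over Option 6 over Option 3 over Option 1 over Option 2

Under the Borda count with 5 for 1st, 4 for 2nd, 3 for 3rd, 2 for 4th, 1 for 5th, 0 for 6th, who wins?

Option 5

Option 1: 10×3 + 11×0 + 9×1 + 9×5 + 10×1 = 94
Option 2: 10×2 + 11×5 + 9×5 + 9×1 + 10×0 = 129
Option 3: 10×4 + 11×3 + 9×3 + 9×2 + 10×2 = 138
Option 4: 10×5 + 11×1 + 9×0 + 9×4 + 10×4 = 137
Option 5: 10×1 + 11×4 + 9×4 + 9×0 + 10×5 = 140
Option 6: 10×0 + 11×2 + 9×2 + 9×3 + 10×3 = 97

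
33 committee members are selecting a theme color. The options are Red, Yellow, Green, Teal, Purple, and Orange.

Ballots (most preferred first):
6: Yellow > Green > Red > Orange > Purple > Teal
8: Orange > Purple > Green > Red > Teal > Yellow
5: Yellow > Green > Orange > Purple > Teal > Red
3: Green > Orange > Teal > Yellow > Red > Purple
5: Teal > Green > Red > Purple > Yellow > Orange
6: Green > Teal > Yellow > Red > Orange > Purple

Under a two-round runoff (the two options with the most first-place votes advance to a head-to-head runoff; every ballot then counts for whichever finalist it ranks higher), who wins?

Round 1 first-place votes: Red 0, Yellow 11, Green 9, Teal 5, Purple 0, Orange 8. Yellow and Green advance.
Runoff: Yellow is ranked above Green on 11 ballots, Green above Yellow on 22.

Green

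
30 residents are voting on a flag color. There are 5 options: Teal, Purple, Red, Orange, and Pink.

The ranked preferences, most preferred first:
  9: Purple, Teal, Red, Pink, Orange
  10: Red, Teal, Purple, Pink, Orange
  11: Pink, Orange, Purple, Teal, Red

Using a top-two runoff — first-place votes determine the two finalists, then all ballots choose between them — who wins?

Round 1 first-place votes: Teal 0, Purple 9, Red 10, Orange 0, Pink 11. Pink and Red advance.
Runoff: Pink is ranked above Red on 11 ballots, Red above Pink on 19.

Red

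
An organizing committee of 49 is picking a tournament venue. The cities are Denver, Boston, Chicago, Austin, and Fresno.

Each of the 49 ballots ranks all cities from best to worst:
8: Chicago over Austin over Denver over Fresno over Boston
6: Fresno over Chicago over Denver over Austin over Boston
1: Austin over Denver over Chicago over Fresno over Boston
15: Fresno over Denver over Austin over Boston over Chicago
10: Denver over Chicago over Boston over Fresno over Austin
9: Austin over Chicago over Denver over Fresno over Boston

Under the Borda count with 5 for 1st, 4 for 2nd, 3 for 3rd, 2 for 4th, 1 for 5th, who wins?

Denver

Denver: 8×3 + 6×3 + 1×4 + 15×4 + 10×5 + 9×3 = 183
Boston: 8×1 + 6×1 + 1×1 + 15×2 + 10×3 + 9×1 = 84
Chicago: 8×5 + 6×4 + 1×3 + 15×1 + 10×4 + 9×4 = 158
Austin: 8×4 + 6×2 + 1×5 + 15×3 + 10×1 + 9×5 = 149
Fresno: 8×2 + 6×5 + 1×2 + 15×5 + 10×2 + 9×2 = 161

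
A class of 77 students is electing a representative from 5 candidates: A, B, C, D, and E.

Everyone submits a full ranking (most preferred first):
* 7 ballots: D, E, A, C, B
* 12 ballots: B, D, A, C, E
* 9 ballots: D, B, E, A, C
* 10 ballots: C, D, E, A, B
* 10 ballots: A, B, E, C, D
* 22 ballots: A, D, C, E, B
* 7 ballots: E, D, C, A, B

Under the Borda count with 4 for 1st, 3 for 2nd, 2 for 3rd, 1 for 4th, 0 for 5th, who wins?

D

A: 7×2 + 12×2 + 9×1 + 10×1 + 10×4 + 22×4 + 7×1 = 192
B: 7×0 + 12×4 + 9×3 + 10×0 + 10×3 + 22×0 + 7×0 = 105
C: 7×1 + 12×1 + 9×0 + 10×4 + 10×1 + 22×2 + 7×2 = 127
D: 7×4 + 12×3 + 9×4 + 10×3 + 10×0 + 22×3 + 7×3 = 217
E: 7×3 + 12×0 + 9×2 + 10×2 + 10×2 + 22×1 + 7×4 = 129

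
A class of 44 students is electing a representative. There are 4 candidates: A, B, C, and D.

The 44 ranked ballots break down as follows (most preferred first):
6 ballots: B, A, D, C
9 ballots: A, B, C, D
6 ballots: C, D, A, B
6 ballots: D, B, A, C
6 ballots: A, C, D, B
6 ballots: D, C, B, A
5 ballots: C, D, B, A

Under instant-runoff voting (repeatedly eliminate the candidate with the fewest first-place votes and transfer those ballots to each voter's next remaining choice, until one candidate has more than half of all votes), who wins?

Round 1: A 15, B 6, C 11, D 12. B eliminated.
Round 2: A 21, C 11, D 12. C eliminated.
Round 3: A 21, D 23. D has a majority (≥23).

D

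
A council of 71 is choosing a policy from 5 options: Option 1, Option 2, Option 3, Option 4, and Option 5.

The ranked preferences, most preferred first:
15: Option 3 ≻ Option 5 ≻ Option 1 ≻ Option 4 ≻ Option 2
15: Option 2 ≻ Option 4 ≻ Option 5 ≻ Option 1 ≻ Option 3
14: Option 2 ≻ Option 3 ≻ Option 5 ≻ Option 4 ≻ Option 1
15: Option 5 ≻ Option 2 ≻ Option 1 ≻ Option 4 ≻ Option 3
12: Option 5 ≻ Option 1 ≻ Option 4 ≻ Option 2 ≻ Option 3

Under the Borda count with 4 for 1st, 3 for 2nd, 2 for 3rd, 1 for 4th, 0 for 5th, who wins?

Option 5

Option 1: 15×2 + 15×1 + 14×0 + 15×2 + 12×3 = 111
Option 2: 15×0 + 15×4 + 14×4 + 15×3 + 12×1 = 173
Option 3: 15×4 + 15×0 + 14×3 + 15×0 + 12×0 = 102
Option 4: 15×1 + 15×3 + 14×1 + 15×1 + 12×2 = 113
Option 5: 15×3 + 15×2 + 14×2 + 15×4 + 12×4 = 211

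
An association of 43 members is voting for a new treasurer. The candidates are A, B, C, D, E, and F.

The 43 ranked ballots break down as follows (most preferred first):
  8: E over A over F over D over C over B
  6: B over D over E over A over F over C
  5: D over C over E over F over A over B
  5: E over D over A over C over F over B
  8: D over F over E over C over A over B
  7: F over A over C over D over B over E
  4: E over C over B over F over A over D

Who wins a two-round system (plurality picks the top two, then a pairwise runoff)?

Round 1 first-place votes: A 0, B 6, C 0, D 13, E 17, F 7. E and D advance.
Runoff: E is ranked above D on 17 ballots, D above E on 26.

D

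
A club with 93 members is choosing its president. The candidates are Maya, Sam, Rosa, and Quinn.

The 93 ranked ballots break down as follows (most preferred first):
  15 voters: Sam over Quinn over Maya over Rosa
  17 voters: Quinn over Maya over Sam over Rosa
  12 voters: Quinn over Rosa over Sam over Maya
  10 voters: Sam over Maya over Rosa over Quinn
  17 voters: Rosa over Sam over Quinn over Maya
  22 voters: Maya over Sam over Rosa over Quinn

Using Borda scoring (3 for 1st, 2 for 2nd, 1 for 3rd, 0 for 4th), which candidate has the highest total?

Maya: 15×1 + 17×2 + 12×0 + 10×2 + 17×0 + 22×3 = 135
Sam: 15×3 + 17×1 + 12×1 + 10×3 + 17×2 + 22×2 = 182
Rosa: 15×0 + 17×0 + 12×2 + 10×1 + 17×3 + 22×1 = 107
Quinn: 15×2 + 17×3 + 12×3 + 10×0 + 17×1 + 22×0 = 134

Sam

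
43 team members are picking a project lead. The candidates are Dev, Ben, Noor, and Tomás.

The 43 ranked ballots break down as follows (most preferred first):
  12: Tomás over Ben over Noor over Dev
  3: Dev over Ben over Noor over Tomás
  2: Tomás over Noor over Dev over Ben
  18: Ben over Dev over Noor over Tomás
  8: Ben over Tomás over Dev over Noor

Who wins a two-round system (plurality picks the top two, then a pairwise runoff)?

Ben

Round 1 first-place votes: Dev 3, Ben 26, Noor 0, Tomás 14. Ben and Tomás advance.
Runoff: Ben is ranked above Tomás on 29 ballots, Tomás above Ben on 14.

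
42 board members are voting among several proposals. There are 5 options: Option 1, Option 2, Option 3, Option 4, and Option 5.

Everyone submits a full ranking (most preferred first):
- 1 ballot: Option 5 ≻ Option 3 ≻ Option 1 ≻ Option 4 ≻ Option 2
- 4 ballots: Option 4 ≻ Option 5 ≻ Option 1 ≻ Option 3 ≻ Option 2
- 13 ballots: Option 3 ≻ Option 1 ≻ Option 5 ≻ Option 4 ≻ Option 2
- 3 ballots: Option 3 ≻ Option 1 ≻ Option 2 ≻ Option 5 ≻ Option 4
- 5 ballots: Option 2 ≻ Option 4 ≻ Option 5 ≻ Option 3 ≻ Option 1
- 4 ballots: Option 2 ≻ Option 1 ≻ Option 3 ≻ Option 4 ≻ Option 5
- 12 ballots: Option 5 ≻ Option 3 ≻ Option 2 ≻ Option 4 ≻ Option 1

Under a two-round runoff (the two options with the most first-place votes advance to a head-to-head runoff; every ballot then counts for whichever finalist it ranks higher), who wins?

Option 5

Round 1 first-place votes: Option 1 0, Option 2 9, Option 3 16, Option 4 4, Option 5 13. Option 3 and Option 5 advance.
Runoff: Option 3 is ranked above Option 5 on 20 ballots, Option 5 above Option 3 on 22.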